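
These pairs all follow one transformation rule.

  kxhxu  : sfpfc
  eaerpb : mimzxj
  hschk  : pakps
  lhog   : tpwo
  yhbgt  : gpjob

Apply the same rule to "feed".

What's happening: shift every letter 8 places forward in the alphabet (wrapping around).
Applying that to "feed" gives "nmml".

nmml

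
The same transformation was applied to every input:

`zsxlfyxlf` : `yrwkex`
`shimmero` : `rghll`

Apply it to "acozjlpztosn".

zbnyikoys

What's happening: delete the last 3 characters, then shift every letter 1 place backward in the alphabet (wrapping around).
Starting from "acozjlpztosn": after the first operation, "acozjlpzt"; after the second, "zbnyikoys".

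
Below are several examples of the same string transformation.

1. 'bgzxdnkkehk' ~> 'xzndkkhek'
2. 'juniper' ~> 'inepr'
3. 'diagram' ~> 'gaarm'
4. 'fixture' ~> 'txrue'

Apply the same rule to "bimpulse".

pmlues

Each output is the input with this applied: delete the first 2 characters, then swap each adjacent pair of characters (1↔2, 3↔4, ...).
"bimpulse" → "mpulse" → "pmlues".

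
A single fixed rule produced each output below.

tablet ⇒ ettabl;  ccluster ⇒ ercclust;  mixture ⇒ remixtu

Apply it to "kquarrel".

elkquarr

The transformation: move the last 2 characters to the front (rotate right by 2).
So "kquarrel" becomes "elkquarr".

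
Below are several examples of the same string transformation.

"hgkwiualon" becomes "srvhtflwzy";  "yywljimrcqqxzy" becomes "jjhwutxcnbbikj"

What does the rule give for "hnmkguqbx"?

syxvrfbmi

Looking at the pairs, the operation is to shift every letter 11 places forward in the alphabet (wrapping around).
So "hnmkguqbx" becomes "syxvrfbmi".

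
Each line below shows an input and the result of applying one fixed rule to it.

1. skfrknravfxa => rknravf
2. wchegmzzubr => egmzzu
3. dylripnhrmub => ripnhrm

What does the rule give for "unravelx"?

What's happening: delete the first 3 characters, then delete the last 2 characters.
"unravelx" → "avelx" → "ave".

ave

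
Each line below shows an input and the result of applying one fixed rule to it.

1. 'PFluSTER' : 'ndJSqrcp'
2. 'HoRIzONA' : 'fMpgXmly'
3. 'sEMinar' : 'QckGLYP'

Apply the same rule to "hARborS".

What's happening: flip the case of every letter, then shift every letter 2 places backward in the alphabet (wrapping around).
"hARborS" → "HarBORs" → "FypZMPq".

FypZMPq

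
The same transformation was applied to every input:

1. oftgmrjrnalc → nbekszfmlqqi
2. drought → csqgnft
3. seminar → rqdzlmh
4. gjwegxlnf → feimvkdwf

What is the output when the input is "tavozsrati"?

Looking at the pairs, the operation is to take characters alternately from the front and the back (1st, last, 2nd, 2nd-last, ...), then shift every letter 1 place backward in the alphabet (wrapping around).
"tavozsrati" → "shzsuznqyr".

shzsuznqyr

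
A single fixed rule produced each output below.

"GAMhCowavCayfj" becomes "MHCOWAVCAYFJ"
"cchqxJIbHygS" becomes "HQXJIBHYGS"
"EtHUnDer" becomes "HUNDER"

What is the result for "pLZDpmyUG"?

ZDPMYUG

Looking at the pairs, the operation is to delete the first 2 characters, then convert every letter to uppercase.
On "pLZDpmyUG": the first step gives "ZDpmyUG", and the second then gives "ZDPMYUG".
(Check on "cchqxJIbHygS": → "hqxJIbHygS" → "HQXJIBHYGS" ✓)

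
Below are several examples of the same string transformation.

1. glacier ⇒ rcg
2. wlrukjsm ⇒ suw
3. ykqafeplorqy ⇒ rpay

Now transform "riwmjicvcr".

In each case the input is transformed by: keep one character in every 3, starting at position 1 (positions 1st, 4th, 7th, ...), then reverse the string.
For "riwmjicvcr", step one produces "rmcr"; step two turns that into "rcmr".
(Check on "ykqafeplorqy": → "yapr" → "rpay" ✓)

rcmr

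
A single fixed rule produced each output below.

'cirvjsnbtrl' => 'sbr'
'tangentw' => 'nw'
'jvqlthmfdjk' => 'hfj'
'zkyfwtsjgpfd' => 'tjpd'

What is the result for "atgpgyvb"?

yb

What's happening: keep every other character starting from the second (positions 2nd, 4th, 6th, ...), then delete the first 2 characters.
Applying both steps to "atgpgyvb": "tpyb", then "yb".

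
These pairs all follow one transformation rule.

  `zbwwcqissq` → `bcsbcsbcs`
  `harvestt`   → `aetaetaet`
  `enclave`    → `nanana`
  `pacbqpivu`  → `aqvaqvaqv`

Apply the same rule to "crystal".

The rule is to keep one character in every 3, starting at position 2 (positions 2nd, 5th, 8th, ...), then write the whole string 3 times in a row.
On "crystal": the first step gives "rt", and the second then gives "rtrtrt".

rtrtrt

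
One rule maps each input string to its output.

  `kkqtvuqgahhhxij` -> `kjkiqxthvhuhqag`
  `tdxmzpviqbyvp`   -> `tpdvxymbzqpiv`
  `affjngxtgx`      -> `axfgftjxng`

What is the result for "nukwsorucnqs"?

nsuqknwcsuor

What's happening: take characters alternately from the front and the back (1st, last, 2nd, 2nd-last, ...).
"nukwsorucnqs" → "nsuqknwcsuor".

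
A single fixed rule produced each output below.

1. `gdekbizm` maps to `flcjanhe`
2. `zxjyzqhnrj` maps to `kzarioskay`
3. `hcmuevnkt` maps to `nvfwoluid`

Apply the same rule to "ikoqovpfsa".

prpwqgtbjl

The transformation: shift every letter 1 place forward in the alphabet (wrapping around), then move the first 2 characters to the end (rotate left by 2).
"ikoqovpfsa" → "jlprpwqgtb" → "prpwqgtbjl".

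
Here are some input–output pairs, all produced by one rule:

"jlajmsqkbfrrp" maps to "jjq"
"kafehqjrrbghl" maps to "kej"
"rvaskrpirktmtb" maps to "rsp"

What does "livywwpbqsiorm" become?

The rule is to keep one character in every 3, starting at position 1 (positions 1st, 4th, 7th, ...), then keep only the first 3 characters.
Starting from "livywwpbqsiorm": after the first operation, "lypsr"; after the second, "lyp".

lyp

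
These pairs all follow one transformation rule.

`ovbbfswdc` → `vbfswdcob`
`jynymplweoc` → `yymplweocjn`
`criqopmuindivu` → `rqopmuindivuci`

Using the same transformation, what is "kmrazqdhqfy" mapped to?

mazqdhqfykr

What's happening: move the first 2 characters to the end (rotate left by 2), then swap the first and last characters.
For "kmrazqdhqfy", step one produces "razqdhqfykm"; step two turns that into "mazqdhqfykr".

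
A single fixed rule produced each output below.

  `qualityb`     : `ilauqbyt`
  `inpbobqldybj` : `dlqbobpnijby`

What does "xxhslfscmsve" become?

mcsflshxxevs

The rule is to reverse the string, then move the first 3 characters to the end (rotate left by 3).
Applying both steps to "xxhslfscmsve": "evsmcsflshxx", then "mcsflshxxevs".
(Check on "inpbobqldybj": → "jbydlqbobpni" → "dlqbobpnijby" ✓)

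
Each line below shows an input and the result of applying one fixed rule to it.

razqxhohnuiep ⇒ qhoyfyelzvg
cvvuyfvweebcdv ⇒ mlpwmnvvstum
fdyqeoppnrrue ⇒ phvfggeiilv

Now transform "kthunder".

In each case the input is transformed by: shift every letter 9 places backward in the alphabet (wrapping around), then delete the first 2 characters.
For "kthunder", step one produces "bkyleuvi"; step two turns that into "yleuvi".

yleuvi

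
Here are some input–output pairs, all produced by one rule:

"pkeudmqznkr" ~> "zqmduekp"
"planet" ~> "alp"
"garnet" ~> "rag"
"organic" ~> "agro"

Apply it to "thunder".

nuht

In each case the input is transformed by: reverse the string, then delete the first 3 characters.
On "thunder": the first step gives "rednuht", and the second then gives "nuht".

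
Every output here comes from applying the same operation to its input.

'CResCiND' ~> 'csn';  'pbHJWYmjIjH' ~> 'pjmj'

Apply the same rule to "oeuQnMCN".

oqc

In each case the input is transformed by: keep one character in every 3, starting at position 1 (positions 1st, 4th, 7th, ...), then convert every letter to lowercase.
Working it through for "oeuQnMCN": intermediate "oQC", final "oqc".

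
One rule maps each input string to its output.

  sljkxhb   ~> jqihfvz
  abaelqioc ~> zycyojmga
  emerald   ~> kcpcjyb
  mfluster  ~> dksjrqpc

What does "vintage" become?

gtrleyc

The transformation: shift every letter 2 places backward in the alphabet (wrapping around), then swap each adjacent pair of characters (1↔2, 3↔4, ...).
Doing the same to "vintage": "gtrleyc".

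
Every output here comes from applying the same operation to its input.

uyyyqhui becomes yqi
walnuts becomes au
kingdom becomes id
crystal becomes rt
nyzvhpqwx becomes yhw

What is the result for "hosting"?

Looking at the pairs, the operation is to keep one character in every 3, starting at position 2 (positions 2nd, 5th, 8th, ...).
For "hosting" the result is "oi".

oi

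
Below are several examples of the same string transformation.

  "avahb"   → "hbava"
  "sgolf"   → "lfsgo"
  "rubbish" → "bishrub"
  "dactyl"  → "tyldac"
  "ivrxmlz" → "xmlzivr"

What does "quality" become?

Each output is the input with this applied: move the first 3 characters to the end (rotate left by 3).
For "quality" the result is "lityqua".

lityqua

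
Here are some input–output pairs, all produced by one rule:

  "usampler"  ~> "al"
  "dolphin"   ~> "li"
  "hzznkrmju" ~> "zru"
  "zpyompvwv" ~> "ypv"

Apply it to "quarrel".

The pattern: keep one character in every 3, starting at position 3 (positions 3rd, 6th, 9th, ...).
Doing the same to "quarrel": "ae".

ae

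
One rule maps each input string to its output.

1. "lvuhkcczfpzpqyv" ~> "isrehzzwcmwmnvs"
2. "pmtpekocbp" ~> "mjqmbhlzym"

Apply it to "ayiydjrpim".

xvfvagomfj

The pattern: shift every letter 3 places backward in the alphabet (wrapping around).
On "ayiydjrpim" that produces "xvfvagomfj".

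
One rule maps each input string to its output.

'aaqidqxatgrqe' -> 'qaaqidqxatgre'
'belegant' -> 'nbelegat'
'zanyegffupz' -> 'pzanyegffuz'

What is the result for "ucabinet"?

Looking at the pairs, the operation is to move the last character to the front, then swap the first and last characters.
On "ucabinet": the first step gives "tucabine", and the second then gives "eucabint".

eucabint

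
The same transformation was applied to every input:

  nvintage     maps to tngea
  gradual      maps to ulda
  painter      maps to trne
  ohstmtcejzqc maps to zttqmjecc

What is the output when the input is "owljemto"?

tomje

The transformation: delete the first 3 characters, then sort the characters into reverse alphabetical order.
Applying both steps to "owljemto": "jemto", then "tomje".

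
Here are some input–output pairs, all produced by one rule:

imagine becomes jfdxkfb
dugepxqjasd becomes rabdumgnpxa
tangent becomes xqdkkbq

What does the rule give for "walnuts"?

xtkiqrp

The transformation: shift every letter 3 places backward in the alphabet (wrapping around), then swap each adjacent pair of characters (1↔2, 3↔4, ...).
For "walnuts", step one produces "txikrqp"; step two turns that into "xtkiqrp".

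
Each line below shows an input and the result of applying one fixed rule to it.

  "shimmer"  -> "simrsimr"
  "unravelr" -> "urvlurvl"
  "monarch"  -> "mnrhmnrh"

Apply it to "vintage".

Each output is the input with this applied: keep every other character starting from the first (positions 1st, 3rd, 5th, ...), then write the whole string twice.
"vintage" → "vnae" → "vnaevnae".

vnaevnae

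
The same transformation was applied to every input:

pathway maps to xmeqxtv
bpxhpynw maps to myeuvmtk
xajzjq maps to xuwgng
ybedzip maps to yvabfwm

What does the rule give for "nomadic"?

Each output is the input with this applied: swap each adjacent pair of characters (1↔2, 3↔4, ...), then shift every letter 3 places backward in the alphabet (wrapping around).
Applying both steps to "nomadic": "onamidc", then "lkxjfaz".

lkxjfaz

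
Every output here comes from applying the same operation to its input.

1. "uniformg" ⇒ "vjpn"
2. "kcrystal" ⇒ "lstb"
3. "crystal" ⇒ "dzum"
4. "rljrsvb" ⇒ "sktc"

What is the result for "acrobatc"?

bscu

Each output is the input with this applied: shift every letter 1 place forward in the alphabet (wrapping around), then keep every other character starting from the first (positions 1st, 3rd, 5th, ...).
Applying both steps to "acrobatc": "bdspcbud", then "bscu".
(Check on "rljrsvb": → "smkstwc" → "sktc" ✓)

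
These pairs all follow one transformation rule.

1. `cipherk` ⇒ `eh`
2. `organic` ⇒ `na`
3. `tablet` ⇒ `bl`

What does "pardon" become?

rd

The transformation: take characters alternately from the front and the back (1st, last, 2nd, 2nd-last, ...), then keep only the last 2 characters.
Starting from "pardon": after the first operation, "pnaord"; after the second, "rd".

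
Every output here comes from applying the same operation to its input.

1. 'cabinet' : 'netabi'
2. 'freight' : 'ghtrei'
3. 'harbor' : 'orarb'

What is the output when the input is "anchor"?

Each output is the input with this applied: delete the first character, then move the first 3 characters to the end (rotate left by 3).
Working it through for "anchor": intermediate "nchor", final "ornch".

ornch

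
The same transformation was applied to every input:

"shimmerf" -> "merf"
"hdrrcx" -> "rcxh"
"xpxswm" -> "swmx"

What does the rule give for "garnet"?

netg

What's happening: swap the front and back halves of the string, then keep only the first 4 characters.
On "garnet": the first step gives "netgar", and the second then gives "netg".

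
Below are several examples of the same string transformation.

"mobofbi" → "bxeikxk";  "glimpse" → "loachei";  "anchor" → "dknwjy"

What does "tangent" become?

The transformation: move the last 3 characters to the front (rotate right by 3), then shift every letter 4 places backward in the alphabet (wrapping around).
"tangent" → "enttang" → "ajppwjc".

ajppwjc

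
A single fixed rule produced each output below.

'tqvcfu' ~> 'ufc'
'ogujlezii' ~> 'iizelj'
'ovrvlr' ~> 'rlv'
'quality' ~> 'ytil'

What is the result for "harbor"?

The transformation: delete the first 3 characters, then reverse the string.
Working it through for "harbor": intermediate "bor", final "rob".
(Check on "tqvcfu": → "cfu" → "ufc" ✓)

rob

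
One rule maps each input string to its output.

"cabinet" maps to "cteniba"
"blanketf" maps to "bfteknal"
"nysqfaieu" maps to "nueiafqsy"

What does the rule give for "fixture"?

The rule is to move the first character to the end, then reverse the string.
Starting from "fixture": after the first operation, "ixturef"; after the second, "ferutxi".

ferutxi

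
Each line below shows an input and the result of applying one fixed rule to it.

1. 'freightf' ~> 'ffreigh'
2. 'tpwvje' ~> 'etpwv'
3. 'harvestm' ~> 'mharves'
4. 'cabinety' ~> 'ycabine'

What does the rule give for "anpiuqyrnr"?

Rule — move the last 2 characters to the front (rotate right by 2), then delete the first character.
"anpiuqyrnr" → "ranpiuqyr".

ranpiuqyr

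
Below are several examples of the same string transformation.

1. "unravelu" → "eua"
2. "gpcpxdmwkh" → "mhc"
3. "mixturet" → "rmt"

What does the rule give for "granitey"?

Rule — swap the front and back halves of the string, then keep one character in every 3, starting at position 2 (positions 2nd, 5th, 8th, ...).
Starting from "granitey": after the first operation, "iteygran"; after the second, "tgn".

tgn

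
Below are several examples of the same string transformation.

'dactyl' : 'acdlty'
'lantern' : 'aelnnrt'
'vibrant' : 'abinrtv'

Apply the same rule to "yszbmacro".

What's happening: sort the characters into alphabetical order.
Applying that to "yszbmacro" gives "abcmorsyz".

abcmorsyz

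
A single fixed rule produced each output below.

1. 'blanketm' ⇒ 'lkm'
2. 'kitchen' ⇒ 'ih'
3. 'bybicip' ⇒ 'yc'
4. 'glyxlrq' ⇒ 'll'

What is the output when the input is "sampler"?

The rule is to keep one character in every 3, starting at position 2 (positions 2nd, 5th, 8th, ...).
For "sampler" the result is "al".

al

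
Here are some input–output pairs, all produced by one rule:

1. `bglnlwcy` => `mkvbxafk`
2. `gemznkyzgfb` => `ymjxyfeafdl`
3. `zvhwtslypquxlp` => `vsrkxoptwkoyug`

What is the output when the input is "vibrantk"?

qzmsjuha

The rule is to shift every letter 1 place backward in the alphabet (wrapping around), then move the first 3 characters to the end (rotate left by 3).
For "vibrantk", step one produces "uhaqzmsj"; step two turns that into "qzmsjuha".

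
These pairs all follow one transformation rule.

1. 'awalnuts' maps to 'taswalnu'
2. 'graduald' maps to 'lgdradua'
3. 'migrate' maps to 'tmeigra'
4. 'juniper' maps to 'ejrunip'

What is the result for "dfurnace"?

Each output is the input with this applied: swap the first and last characters, then move the last 2 characters to the front (rotate right by 2).
Starting from "dfurnace": after the first operation, "efurnacd"; after the second, "cdefurna".

cdefurna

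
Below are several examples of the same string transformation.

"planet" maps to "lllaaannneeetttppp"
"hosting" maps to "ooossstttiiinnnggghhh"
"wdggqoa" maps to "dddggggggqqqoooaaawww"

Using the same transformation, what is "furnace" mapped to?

Looking at the pairs, the operation is to move the first character to the end, then repeat every character 3 times.
For "furnace", step one produces "urnacef"; step two turns that into "uuurrrnnnaaaccceeefff".

uuurrrnnnaaaccceeefff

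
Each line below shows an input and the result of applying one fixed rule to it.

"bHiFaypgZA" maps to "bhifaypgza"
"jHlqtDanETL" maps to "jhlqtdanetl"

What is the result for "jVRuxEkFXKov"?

The rule is to convert every letter to lowercase.
So "jVRuxEkFXKov" becomes "jvruxekfxkov".

jvruxekfxkov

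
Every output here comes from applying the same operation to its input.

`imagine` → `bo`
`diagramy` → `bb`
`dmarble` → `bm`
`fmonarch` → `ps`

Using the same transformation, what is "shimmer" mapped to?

jf

Each output is the input with this applied: shift every letter 1 place forward in the alphabet (wrapping around), then keep one character in every 3, starting at position 3 (positions 3rd, 6th, 9th, ...).
Doing the same to "shimmer": "jf".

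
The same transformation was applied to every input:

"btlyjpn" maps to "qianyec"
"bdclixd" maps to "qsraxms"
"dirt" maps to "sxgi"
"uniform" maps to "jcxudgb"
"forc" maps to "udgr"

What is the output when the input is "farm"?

upgb

Rule — shift every letter 11 places backward in the alphabet (wrapping around).
"farm" → "upgb".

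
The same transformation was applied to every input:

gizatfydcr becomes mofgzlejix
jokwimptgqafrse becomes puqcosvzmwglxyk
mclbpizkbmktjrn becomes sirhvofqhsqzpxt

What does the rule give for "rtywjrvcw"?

xzecpxbic

In each case the input is transformed by: shift every letter 6 places forward in the alphabet (wrapping around).
Doing the same to "rtywjrvcw": "xzecpxbic".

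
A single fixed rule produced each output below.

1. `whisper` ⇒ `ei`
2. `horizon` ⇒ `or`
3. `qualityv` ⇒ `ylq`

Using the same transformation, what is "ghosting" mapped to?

nsg

The pattern: reverse the string, then keep one character in every 3, starting at position 2 (positions 2nd, 5th, 8th, ...).
"ghosting" → "nsg".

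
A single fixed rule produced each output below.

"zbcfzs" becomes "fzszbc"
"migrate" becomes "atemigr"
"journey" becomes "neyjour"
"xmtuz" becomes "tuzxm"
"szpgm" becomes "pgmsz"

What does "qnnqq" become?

The transformation: move the last 3 characters to the front (rotate right by 3).
Doing the same to "qnnqq": "nqqqn".

nqqqn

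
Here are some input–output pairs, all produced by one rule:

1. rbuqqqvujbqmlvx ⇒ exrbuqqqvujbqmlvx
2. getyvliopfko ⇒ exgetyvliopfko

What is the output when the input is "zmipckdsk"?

In each case the input is transformed by: prepend "ex".
"zmipckdsk" → "exzmipckdsk".

exzmipckdsk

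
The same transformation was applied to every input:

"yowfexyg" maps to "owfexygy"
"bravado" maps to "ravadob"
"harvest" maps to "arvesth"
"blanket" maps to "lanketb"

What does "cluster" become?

Each output is the input with this applied: move the first character to the end.
On "cluster" that produces "lusterc".

lusterc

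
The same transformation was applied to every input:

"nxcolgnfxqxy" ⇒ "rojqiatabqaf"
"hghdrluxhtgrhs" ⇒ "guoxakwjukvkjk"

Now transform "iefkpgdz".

nsjgclhi

Rule — move the first 3 characters to the end (rotate left by 3), then shift every letter 3 places forward in the alphabet (wrapping around).
On "iefkpgdz": the first step gives "kpgdzief", and the second then gives "nsjgclhi".
(Check on "nxcolgnfxqxy": → "olgnfxqxynxc" → "rojqiatabqaf" ✓)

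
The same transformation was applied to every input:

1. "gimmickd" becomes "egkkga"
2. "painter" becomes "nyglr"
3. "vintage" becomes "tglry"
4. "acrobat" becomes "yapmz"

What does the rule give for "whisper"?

The rule is to delete the last 2 characters, then shift every letter 2 places backward in the alphabet (wrapping around).
Applying both steps to "whisper": "whisp", then "ufgqn".

ufgqn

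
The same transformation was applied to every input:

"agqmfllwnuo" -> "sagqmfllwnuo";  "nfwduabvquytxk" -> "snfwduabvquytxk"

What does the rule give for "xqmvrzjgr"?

Looking at the pairs, the operation is to prepend "s".
Applying that to "xqmvrzjgr" gives "sxqmvrzjgr".

sxqmvrzjgr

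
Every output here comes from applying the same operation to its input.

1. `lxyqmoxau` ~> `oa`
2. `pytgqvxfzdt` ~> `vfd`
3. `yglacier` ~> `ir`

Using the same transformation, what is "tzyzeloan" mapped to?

la

Each output is the input with this applied: keep every other character starting from the second (positions 2nd, 4th, 6th, ...), then delete the first 2 characters.
Starting from "tzyzeloan": after the first operation, "zzla"; after the second, "la".
(Check on "pytgqvxfzdt": → "ygvfd" → "vfd" ✓)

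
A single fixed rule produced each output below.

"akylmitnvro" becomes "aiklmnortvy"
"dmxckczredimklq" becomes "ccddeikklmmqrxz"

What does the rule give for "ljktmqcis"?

cijklmqst

The transformation: sort the characters into alphabetical order.
For "ljktmqcis" the result is "cijklmqst".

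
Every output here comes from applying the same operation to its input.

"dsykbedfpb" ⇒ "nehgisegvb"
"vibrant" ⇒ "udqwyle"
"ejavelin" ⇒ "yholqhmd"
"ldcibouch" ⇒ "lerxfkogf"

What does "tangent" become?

jhqwwdq

The transformation: shift every letter 3 places forward in the alphabet (wrapping around), then move the first 3 characters to the end (rotate left by 3).
Applying that to "tangent" gives "jhqwwdq".
(Check on "ejavelin": → "hmdyholq" → "yholqhmd" ✓)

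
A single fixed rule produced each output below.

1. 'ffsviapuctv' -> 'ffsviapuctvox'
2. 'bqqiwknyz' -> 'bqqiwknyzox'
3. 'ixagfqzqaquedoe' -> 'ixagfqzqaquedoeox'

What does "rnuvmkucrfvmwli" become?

rnuvmkucrfvmwliox

In each case the input is transformed by: append "ox".
Doing the same to "rnuvmkucrfvmwli": "rnuvmkucrfvmwliox".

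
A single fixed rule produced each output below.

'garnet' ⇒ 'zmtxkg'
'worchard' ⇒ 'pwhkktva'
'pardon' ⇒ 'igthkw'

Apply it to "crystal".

What's happening: shift every letter 7 places backward in the alphabet (wrapping around), then take characters alternately from the front and the back (1st, last, 2nd, 2nd-last, ...).
On "crystal": the first step gives "vkrlmte", and the second then gives "vektrml".

vektrml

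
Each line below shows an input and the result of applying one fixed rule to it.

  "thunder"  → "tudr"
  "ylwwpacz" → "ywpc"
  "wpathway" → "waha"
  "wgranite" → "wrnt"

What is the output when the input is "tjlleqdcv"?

Rule — keep every other character starting from the first (positions 1st, 3rd, 5th, ...).
So "tjlleqdcv" becomes "tledv".

tledv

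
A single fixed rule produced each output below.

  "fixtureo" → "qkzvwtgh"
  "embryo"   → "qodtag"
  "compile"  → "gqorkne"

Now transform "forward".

The rule is to shift every letter 2 places forward in the alphabet (wrapping around), then swap the first and last characters.
Starting from "forward": after the first operation, "hqtyctf"; after the second, "fqtycth".
(Check on "compile": → "eqorkng" → "gqorkne" ✓)

fqtycth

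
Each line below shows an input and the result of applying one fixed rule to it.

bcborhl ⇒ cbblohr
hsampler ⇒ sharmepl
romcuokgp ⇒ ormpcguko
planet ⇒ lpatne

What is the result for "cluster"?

In each case the input is transformed by: move the first character to the end, then take characters alternately from the front and the back (1st, last, 2nd, 2nd-last, ...).
"cluster" → "lcurset".

lcurset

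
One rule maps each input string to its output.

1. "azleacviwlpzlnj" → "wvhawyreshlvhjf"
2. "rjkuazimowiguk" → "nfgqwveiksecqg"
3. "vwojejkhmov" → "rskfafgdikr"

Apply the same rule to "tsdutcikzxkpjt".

What's happening: shift every letter 4 places backward in the alphabet (wrapping around).
Applying that to "tsdutcikzxkpjt" gives "pozqpyegvtglfp".

pozqpyegvtglfp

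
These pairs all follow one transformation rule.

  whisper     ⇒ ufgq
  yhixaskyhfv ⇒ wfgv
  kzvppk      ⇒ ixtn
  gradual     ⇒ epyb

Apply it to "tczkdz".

raxi

In each case the input is transformed by: shift every letter 2 places backward in the alphabet (wrapping around), then keep only the first 4 characters.
Working it through for "tczkdz": intermediate "raxibx", final "raxi".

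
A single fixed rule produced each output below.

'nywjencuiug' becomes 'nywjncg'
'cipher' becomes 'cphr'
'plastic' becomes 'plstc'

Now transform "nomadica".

Each output is the input with this applied: remove every vowel.
So "nomadica" becomes "nmdc".

nmdc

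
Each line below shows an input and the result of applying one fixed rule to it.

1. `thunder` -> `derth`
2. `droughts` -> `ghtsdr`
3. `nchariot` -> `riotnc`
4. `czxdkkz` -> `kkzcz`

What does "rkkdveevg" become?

Rule — move the first 2 characters to the end (rotate left by 2), then delete the first 2 characters.
Applying both steps to "rkkdveevg": "kdveevgrk", then "veevgrk".

veevgrk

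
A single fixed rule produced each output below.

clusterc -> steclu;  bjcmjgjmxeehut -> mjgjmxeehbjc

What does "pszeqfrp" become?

Each output is the input with this applied: delete the last 2 characters, then move the first 3 characters to the end (rotate left by 3).
Working it through for "pszeqfrp": intermediate "pszeqf", final "eqfpsz".

eqfpsz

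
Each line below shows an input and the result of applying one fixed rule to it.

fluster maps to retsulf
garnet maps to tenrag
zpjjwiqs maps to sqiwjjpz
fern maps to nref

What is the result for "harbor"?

robrah

What's happening: reverse the string.
Doing the same to "harbor": "robrah".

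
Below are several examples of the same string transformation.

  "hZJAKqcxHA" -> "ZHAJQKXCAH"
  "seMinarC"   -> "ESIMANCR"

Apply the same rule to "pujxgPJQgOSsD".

UPXJPGQJOGSSD

In each case the input is transformed by: swap each adjacent pair of characters (1↔2, 3↔4, ...), then convert every letter to uppercase.
Starting from "pujxgPJQgOSsD": after the first operation, "upxjPgQJOgsSD"; after the second, "UPXJPGQJOGSSD".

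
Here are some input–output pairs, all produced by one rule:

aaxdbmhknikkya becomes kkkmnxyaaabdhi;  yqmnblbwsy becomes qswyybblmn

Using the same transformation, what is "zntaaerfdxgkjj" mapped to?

What's happening: sort the characters into alphabetical order, then swap the front and back halves of the string.
For "zntaaerfdxgkjj", step one produces "aadefgjjknrtxz"; step two turns that into "jknrtxzaadefgj".

jknrtxzaadefgj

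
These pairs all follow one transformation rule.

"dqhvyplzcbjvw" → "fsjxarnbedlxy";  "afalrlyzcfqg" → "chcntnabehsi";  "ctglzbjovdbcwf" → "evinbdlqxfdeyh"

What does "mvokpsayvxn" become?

oxqmrucaxzp

Each output is the input with this applied: shift every letter 2 places forward in the alphabet (wrapping around).
On "mvokpsayvxn" that produces "oxqmrucaxzp".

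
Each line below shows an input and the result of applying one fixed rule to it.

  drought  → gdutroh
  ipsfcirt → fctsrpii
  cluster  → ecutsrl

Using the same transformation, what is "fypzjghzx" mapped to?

The transformation: sort the characters into reverse alphabetical order, then move the last 2 characters to the front (rotate right by 2).
Applying both steps to "fypzjghzx": "zzyxpjhgf", then "gfzzyxpjh".
(Check on "cluster": → "utsrlec" → "ecutsrl" ✓)

gfzzyxpjh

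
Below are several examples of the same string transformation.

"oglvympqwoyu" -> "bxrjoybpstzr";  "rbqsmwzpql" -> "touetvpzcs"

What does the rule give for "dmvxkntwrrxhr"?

kugpyanqwzuua

The transformation: shift every letter 3 places forward in the alphabet (wrapping around), then move the last 2 characters to the front (rotate right by 2).
"dmvxkntwrrxhr" → "kugpyanqwzuua".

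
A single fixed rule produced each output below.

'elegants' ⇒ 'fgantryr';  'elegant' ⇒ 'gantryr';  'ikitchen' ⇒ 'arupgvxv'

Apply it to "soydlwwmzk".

Rule — reverse the string, then shift every letter 13 places forward in the alphabet (wrapping around) — i.e. ROT13.
Applying both steps to "soydlwwmzk": "kzmwwldyos", then "xmzjjyqlbf".

xmzjjyqlbf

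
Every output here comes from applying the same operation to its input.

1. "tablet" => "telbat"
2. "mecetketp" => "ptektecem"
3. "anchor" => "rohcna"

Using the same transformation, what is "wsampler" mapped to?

What's happening: reverse the string.
For "wsampler" the result is "relpmasw".

relpmasw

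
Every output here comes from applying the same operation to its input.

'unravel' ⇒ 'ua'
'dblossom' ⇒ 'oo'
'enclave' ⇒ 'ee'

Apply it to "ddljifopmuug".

The rule is to keep one character in every 3, starting at position 1 (positions 1st, 4th, 7th, ...), then keep only the vowels.
"ddljifopmuug" → "ou".
(Check on "unravel": → "ual" → "ua" ✓)

ou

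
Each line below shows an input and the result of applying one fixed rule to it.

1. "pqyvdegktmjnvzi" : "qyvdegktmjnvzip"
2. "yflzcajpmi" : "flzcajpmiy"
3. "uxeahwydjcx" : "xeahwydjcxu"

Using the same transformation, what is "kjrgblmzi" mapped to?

jrgblmzik

Looking at the pairs, the operation is to move the first character to the end.
So "kjrgblmzi" becomes "jrgblmzik".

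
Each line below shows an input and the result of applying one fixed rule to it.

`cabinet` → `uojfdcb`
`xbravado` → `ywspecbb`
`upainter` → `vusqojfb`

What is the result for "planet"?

Looking at the pairs, the operation is to shift every letter 1 place forward in the alphabet (wrapping around), then sort the characters into reverse alphabetical order.
"planet" → "uqomfb".

uqomfb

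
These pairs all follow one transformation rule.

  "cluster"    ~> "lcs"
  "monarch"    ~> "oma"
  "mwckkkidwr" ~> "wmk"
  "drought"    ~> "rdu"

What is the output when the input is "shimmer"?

The pattern: swap each adjacent pair of characters (1↔2, 3↔4, ...), then keep only the first 3 characters.
Starting from "shimmer": after the first operation, "hsmiemr"; after the second, "hsm".

hsm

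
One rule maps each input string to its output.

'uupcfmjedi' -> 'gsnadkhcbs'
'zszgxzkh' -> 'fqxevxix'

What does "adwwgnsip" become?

The rule is to shift every letter 2 places backward in the alphabet (wrapping around), then swap the first and last characters.
Applying both steps to "adwwgnsip": "ybuuelqgn", then "nbuuelqgy".

nbuuelqgy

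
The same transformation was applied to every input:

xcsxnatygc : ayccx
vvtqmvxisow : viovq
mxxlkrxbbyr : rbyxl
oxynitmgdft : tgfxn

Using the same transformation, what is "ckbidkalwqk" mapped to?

klqki

Each output is the input with this applied: keep every other character starting from the second (positions 2nd, 4th, 6th, ...), then move the last 3 characters to the front (rotate right by 3).
Working it through for "ckbidkalwqk": intermediate "kiklq", final "klqki".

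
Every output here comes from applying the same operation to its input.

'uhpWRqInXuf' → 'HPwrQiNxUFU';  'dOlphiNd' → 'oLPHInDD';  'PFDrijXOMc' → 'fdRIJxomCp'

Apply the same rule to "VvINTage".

VintAGEv

The pattern: flip the case of every letter, then move the first character to the end.
Working it through for "VvINTage": intermediate "vVintAGE", final "VintAGEv".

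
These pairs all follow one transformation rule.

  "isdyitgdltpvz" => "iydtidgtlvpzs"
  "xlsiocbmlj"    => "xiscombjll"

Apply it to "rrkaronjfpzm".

rakorjnpfmzr

Rule — swap each adjacent pair of characters (1↔2, 3↔4, ...), then move the first character to the end.
Starting from "rrkaronjfpzm": after the first operation, "rrakorjnpfmz"; after the second, "rakorjnpfmzr".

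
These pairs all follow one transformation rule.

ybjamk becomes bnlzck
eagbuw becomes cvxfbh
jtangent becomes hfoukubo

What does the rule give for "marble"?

cmfnbs

What's happening: shift every letter 1 place forward in the alphabet (wrapping around), then swap the front and back halves of the string.
Working it through for "marble": intermediate "nbscmf", final "cmfnbs".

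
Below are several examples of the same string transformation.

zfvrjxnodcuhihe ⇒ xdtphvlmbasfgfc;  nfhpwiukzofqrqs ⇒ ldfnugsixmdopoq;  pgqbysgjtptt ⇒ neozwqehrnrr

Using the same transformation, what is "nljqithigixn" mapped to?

ljhogrfgegvl

The pattern: shift every letter 2 places backward in the alphabet (wrapping around).
Applying that to "nljqithigixn" gives "ljhogrfgegvl".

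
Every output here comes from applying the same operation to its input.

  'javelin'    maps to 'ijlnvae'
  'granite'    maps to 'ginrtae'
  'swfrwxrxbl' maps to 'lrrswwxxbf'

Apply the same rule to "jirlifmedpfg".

What's happening: sort the characters into alphabetical order, then move the first 2 characters to the end (rotate left by 2).
Starting from "jirlifmedpfg": after the first operation, "deffgiijlmpr"; after the second, "ffgiijlmprde".

ffgiijlmprde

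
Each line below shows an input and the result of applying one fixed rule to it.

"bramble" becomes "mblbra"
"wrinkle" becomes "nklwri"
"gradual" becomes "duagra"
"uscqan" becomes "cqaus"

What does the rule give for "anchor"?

In each case the input is transformed by: delete the last character, then move the last 3 characters to the front (rotate right by 3).
Working it through for "anchor": intermediate "ancho", final "choan".

choan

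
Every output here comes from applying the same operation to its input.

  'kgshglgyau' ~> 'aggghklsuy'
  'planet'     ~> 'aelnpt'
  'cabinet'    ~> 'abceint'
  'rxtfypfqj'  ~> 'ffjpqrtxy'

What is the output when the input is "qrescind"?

Rule — sort the characters into alphabetical order.
For "qrescind" the result is "cdeinqrs".

cdeinqrs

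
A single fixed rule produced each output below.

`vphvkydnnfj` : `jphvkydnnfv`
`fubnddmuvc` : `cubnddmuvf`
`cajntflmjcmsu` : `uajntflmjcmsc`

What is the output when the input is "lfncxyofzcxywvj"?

jfncxyofzcxywvl

What's happening: swap the first and last characters.
Applying that to "lfncxyofzcxywvj" gives "jfncxyofzcxywvl".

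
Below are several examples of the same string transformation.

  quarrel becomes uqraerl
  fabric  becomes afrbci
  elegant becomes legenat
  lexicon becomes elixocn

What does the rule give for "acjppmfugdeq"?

The pattern: swap each adjacent pair of characters (1↔2, 3↔4, ...).
For "acjppmfugdeq" the result is "capjmpufdgqe".

capjmpufdgqe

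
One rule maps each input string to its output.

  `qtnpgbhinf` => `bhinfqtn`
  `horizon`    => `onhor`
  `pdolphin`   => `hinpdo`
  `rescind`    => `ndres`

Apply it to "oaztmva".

vaoaz

In each case the input is transformed by: move the first 3 characters to the end (rotate left by 3), then delete the first 2 characters.
For "oaztmva", step one produces "tmvaoaz"; step two turns that into "vaoaz".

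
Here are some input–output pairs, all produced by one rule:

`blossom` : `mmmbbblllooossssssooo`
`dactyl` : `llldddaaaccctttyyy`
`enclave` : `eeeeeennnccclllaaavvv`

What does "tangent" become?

ttttttaaannngggeeennn

Rule — move the last character to the front, then repeat every character 3 times.
On "tangent": the first step gives "ttangen", and the second then gives "ttttttaaannngggeeennn".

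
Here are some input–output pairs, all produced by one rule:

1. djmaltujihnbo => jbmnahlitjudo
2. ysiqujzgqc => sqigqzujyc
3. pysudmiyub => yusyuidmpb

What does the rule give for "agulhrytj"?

Each output is the input with this applied: take characters alternately from the front and the back (1st, last, 2nd, 2nd-last, ...), then move the first 2 characters to the end (rotate left by 2).
Starting from "agulhrytj": after the first operation, "ajgtuylrh"; after the second, "gtuylrhaj".

gtuylrhaj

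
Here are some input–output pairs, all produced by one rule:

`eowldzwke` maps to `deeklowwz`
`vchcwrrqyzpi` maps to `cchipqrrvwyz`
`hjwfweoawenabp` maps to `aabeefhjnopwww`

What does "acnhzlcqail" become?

The rule is to sort the characters into alphabetical order.
So "acnhzlcqail" becomes "aacchillnqz".

aacchillnqz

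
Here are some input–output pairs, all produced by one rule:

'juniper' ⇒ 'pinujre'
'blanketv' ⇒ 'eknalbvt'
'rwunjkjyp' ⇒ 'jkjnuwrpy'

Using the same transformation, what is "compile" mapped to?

ipmocel

Looking at the pairs, the operation is to reverse the string, then move the first 2 characters to the end (rotate left by 2).
For "compile", step one produces "elipmoc"; step two turns that into "ipmocel".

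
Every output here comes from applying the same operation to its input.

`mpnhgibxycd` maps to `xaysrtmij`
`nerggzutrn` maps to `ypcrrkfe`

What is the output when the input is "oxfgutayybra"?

The transformation: delete the last 2 characters, then shift every letter 11 places forward in the alphabet (wrapping around).
For "oxfgutayybra", step one produces "oxfgutayyb"; step two turns that into "ziqrfeljjm".

ziqrfeljjm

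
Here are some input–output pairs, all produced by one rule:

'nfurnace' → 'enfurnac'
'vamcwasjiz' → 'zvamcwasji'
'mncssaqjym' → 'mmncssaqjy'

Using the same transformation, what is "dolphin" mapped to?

The pattern: move the last character to the front.
For "dolphin" the result is "ndolphi".

ndolphi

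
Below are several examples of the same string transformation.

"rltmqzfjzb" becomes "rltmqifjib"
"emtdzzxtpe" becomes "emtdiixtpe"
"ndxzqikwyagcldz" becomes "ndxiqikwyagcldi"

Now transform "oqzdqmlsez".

Looking at the pairs, the operation is to replace every "z" with "i".
On "oqzdqmlsez" that produces "oqidqmlsei".

oqidqmlsei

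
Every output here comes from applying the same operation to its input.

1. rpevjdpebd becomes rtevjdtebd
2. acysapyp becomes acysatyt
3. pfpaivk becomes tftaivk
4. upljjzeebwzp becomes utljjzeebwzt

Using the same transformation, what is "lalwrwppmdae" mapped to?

lalwrwttmdae

In each case the input is transformed by: replace every "p" with "t".
Doing the same to "lalwrwppmdae": "lalwrwttmdae".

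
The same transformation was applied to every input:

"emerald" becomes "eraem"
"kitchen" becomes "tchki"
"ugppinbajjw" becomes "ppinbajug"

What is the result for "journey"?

What's happening: delete the last 2 characters, then move the first 2 characters to the end (rotate left by 2).
For "journey", step one produces "journ"; step two turns that into "urnjo".

urnjo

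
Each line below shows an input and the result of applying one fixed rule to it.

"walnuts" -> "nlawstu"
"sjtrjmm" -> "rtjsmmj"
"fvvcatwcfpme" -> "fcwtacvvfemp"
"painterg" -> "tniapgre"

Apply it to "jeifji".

The rule is to reverse the string, then move the first 3 characters to the end (rotate left by 3).
For "jeifji", step one produces "ijfiej"; step two turns that into "iejijf".

iejijf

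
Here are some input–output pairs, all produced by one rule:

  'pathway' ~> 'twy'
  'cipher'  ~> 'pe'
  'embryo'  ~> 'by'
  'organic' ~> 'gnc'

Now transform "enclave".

The transformation: delete the first character, then keep every other character starting from the second (positions 2nd, 4th, 6th, ...).
Doing the same to "enclave": "cae".

cae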